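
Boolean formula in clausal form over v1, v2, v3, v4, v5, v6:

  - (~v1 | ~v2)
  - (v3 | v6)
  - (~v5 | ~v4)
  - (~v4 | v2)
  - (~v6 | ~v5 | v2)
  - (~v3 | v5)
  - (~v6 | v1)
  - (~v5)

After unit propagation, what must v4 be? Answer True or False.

False

Unit clause (~v5) sets v5 = False.
(~v3 | v5): since v5 = False, the clause reduces to (~v3). v3 = False.
In (v3 | v6), v3 is now false; v6 must hold, so v6 = True.
From (~v6 | v1) and v6 = True: v1 = True.
(~v1 | ~v2): since v1 = True, the clause reduces to (~v2). v2 = False.
In (v2 | ~v4), v2 is now false; ~v4 must hold, so v4 = False.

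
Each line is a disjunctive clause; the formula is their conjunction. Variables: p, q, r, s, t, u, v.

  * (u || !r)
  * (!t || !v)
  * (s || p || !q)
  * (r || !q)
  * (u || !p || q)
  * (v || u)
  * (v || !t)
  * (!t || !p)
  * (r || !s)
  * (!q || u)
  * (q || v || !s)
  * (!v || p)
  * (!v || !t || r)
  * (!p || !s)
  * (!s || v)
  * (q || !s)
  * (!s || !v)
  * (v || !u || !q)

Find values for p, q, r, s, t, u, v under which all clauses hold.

p=0, q=0, r=0, s=0, t=0, u=1, v=0

Pure literal: t appears only negated; assign t = False.
Try p = False.
  then v is forced to False.
  then u is forced to True.
  then s is forced to False.
  then q is forced to False.
r is now unconstrained; take r = False.
Every clause has at least one true literal under this assignment.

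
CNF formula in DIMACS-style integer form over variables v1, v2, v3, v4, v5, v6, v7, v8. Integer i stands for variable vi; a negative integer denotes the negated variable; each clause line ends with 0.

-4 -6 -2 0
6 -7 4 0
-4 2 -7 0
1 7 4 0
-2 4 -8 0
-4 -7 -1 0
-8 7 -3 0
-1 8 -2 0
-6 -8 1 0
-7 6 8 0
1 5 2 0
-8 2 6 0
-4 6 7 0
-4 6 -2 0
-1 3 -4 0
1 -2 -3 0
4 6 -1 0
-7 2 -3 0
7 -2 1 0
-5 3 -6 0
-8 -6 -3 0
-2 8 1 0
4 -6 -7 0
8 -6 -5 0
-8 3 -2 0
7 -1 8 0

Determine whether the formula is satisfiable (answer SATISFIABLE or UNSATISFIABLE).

SATISFIABLE

Set v1 = True and propagate.
Set v2 = False and propagate.
Set v3 = False and propagate.
  then v4 is forced to False.
  then v6 is forced to True.
  then v5 is forced to False.
  then v7 is forced to False.
  then v8 is forced to True.
So v1 = T, v2 = F, v3 = F, v4 = F, v5 = F, v6 = T, v7 = F, v8 = T is a satisfying assignment.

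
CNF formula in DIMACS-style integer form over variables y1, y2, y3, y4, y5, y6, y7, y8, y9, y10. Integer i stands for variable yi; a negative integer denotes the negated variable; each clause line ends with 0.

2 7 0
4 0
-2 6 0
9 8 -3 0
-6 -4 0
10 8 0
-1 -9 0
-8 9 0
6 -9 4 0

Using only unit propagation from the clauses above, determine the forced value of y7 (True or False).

True

(y4) stands alone — y4 = True.
From (NOT y6 OR NOT y4) and y4 = True: y6 = False.
(NOT y2 OR y6): since y6 = False, the clause reduces to (NOT y2). y2 = False.
(y7 OR y2): since y2 = False, the clause reduces to (y7). y7 = True.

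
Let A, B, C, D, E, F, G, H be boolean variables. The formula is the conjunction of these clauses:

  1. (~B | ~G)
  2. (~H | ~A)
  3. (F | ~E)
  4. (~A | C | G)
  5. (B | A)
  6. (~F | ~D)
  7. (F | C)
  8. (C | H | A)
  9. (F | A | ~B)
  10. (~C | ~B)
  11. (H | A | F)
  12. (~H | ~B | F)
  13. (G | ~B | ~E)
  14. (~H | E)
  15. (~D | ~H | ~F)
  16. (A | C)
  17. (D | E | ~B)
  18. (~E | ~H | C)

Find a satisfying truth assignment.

A=T, B=F, C=F, D=F, E=F, F=T, G=T, H=F

Try A = True.
  then H is forced to False.
Try B = False.
Branch on C: take C = False.
  then G is forced to True.
  then F is forced to True.
  then D is forced to False.
E is now unconstrained; take E = False.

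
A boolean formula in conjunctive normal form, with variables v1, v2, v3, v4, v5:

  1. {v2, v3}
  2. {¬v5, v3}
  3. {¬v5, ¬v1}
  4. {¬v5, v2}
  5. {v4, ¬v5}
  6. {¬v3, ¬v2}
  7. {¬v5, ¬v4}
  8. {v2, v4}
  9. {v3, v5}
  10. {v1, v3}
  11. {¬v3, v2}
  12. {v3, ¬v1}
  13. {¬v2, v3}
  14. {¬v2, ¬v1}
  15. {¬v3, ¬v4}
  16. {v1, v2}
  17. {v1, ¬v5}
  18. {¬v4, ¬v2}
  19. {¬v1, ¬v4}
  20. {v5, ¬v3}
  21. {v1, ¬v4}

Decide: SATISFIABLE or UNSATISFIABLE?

UNSATISFIABLE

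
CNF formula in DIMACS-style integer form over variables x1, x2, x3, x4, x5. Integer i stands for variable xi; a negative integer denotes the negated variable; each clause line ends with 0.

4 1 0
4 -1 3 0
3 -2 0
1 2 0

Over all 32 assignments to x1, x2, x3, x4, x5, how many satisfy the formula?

Split on x1, then x2.
  x1=1, x2=1: remaining (x3,x4,x5) ∈ {(1,0,0); (1,0,1); (1,1,0); (1,1,1)} — 4.
  x1=1, x2=0: x5 free; 3 ways for (x3,x4) × 2^1 = 6.
  x1=0, x2=1: remaining (x3,x4,x5) ∈ {(1,1,0); (1,1,1)} — 2.
  x1=0, x2=0: a clause becomes empty — 0.
Total: 4 + 6 + 2 + 0 = 12.

12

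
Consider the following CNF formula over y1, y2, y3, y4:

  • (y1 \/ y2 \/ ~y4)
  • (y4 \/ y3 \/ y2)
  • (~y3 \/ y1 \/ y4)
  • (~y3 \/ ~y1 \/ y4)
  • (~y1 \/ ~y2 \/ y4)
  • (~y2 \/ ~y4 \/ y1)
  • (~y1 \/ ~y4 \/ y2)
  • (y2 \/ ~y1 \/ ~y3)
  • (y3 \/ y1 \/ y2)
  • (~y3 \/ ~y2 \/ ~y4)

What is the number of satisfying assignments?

The models are:
  y1=F y2=T y3=F y4=F
  y1=T y2=T y3=F y4=T
Count: 2.

2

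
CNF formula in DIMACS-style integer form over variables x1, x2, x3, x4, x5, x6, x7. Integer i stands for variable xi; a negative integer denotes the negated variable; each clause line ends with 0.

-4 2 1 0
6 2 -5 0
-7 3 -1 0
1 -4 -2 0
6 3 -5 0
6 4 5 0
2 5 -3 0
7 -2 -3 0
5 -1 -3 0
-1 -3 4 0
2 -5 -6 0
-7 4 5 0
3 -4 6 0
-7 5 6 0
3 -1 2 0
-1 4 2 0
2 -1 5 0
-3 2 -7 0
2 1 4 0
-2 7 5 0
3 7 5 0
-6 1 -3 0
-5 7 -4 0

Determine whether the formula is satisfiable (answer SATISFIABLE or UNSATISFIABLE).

SATISFIABLE

Set x1 = True and propagate.
For the remaining variables, x2 = True, x3 = False, x4 = False, x5 = True, x6 = True, x7 = False works.
Every clause has at least one true literal under this assignment.
So x1=T  x2=T  x3=F  x4=F  x5=T  x6=T  x7=F is a satisfying assignment.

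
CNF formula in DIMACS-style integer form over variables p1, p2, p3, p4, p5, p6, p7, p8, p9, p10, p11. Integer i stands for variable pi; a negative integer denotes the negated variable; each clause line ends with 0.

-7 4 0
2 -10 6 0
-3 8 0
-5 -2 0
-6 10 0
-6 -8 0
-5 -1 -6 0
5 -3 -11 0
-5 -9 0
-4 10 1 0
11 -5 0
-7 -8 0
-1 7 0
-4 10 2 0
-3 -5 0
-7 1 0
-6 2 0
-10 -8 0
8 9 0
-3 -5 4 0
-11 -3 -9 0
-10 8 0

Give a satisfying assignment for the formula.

p1=F  p2=T  p3=T  p4=F  p5=F  p6=F  p7=F  p8=T  p9=F  p10=F  p11=F

Set p1 = False and propagate.
  then p7 is forced to False.
Set p2 = True and propagate.
  then p5 is forced to False.
For the remaining variables, p3 = True, p4 = False, p6 = False, p8 = True, p9 = False, p10 = False, p11 = False works.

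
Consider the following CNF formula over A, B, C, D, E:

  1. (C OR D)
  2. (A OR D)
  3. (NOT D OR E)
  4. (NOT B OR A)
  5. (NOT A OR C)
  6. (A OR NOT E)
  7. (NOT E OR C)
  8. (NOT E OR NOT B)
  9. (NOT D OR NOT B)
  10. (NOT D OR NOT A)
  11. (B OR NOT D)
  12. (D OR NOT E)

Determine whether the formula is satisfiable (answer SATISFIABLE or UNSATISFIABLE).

SATISFIABLE

Pure literal: C appears only positively; assign C = True.
Set A = True and propagate.
  then D is forced to False.
  then E is forced to False.
B is now unconstrained; take B = False.
Every clause has at least one true literal under this assignment.
So A = T, B = F, C = T, D = F, E = F is a satisfying assignment.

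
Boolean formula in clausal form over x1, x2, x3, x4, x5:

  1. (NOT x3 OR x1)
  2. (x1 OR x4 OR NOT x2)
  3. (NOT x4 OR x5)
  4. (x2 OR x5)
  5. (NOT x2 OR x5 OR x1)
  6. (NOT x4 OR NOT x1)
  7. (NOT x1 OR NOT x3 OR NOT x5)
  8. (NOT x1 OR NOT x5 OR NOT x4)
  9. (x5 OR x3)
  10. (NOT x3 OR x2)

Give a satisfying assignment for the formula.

x1=True  x2=True  x3=True  x4=False  x5=False

Check each clause:
  1. (x1 OR NOT x3) — x1 is true.
  2. (NOT x2 OR x1 OR x4) — x1 is true.
  3. (NOT x4 OR x5) — NOT x4 is true.
  4. (x2 OR x5) — x2 is true.
  5. (NOT x2 OR x1 OR x5) — x1 is true.
  6. (NOT x4 OR NOT x1) — NOT x4 is true.
  7. (NOT x1 OR NOT x3 OR NOT x5) — NOT x5 is true.
  8. (NOT x1 OR NOT x4 OR NOT x5) — NOT x5 is true.
  9. (x3 OR x5) — x3 is true.
  10. (NOT x3 OR x2) — x2 is true.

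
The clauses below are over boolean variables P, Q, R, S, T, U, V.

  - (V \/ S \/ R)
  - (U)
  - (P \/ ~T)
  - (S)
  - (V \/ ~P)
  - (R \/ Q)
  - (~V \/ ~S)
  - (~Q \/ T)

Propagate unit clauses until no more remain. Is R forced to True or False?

True

(U) stands alone — U = True.
(S) stands alone — S = True.
(~S \/ ~V): since S = True, the clause reduces to (~V). V = False.
(V \/ ~P) with V = False leaves only ~P, so P = False.
From (~T \/ P) and P = False: T = False.
In (~Q \/ T), T is now false; ~Q must hold, so Q = False.
(R \/ Q) with Q = False leaves only R, so R = True.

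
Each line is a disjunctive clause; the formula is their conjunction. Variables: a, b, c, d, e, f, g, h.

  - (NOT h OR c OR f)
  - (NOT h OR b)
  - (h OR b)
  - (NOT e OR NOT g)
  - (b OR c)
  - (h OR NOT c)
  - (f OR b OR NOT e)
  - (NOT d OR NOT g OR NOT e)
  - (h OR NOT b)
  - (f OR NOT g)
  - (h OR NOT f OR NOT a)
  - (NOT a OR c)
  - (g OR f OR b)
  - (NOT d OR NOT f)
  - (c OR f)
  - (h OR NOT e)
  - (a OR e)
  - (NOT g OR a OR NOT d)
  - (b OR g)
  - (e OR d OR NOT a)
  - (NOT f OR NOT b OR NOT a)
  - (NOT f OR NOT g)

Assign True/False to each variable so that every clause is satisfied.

a=T, b=T, c=T, d=F, e=T, f=F, g=F, h=T

Branch on a: take a = True.
  then c is forced to True.
  then h is forced to True.
  then b is forced to True.
  then f is forced to False.
  then g is forced to False.
For the remaining variables, d = False, e = True works.
Every clause has at least one true literal under this assignment.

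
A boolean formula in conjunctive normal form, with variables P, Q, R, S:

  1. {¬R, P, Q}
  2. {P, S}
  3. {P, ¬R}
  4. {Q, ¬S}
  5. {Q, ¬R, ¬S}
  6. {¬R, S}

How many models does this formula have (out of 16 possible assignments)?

5

Satisfying assignments:
  P=0 Q=1 R=0 S=1
  P=1 Q=0 R=0 S=0
  P=1 Q=1 R=0 S=0
  P=1 Q=1 R=0 S=1
  P=1 Q=1 R=1 S=1
That's 5 in total.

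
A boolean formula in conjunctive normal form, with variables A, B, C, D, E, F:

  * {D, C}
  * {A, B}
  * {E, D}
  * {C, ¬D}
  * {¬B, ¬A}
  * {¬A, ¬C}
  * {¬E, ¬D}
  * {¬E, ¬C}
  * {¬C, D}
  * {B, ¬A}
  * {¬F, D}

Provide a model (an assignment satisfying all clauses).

F occurs only negated in the remaining clauses — set F = False.
Try A = False.
  then B is forced to True.
Branch on C: take C = True.
  then E is forced to False.
  then D is forced to True.
Check each clause:
  1. {C, D} — C is true.
  2. {A, B} — B is true.
  3. {D, E} — D is true.
  4. {C, ¬D} — C is true.
  5. {¬A, ¬B} — ¬A is true.
  6. {¬A, ¬C} — ¬A is true.
  7. {¬D, ¬E} — ¬E is true.
  8. {¬E, ¬C} — ¬E is true.
  9. {D, ¬C} — D is true.
  10. {B, ¬A} — B is true.
  11. {D, ¬F} — ¬F is true.

A=0, B=1, C=1, D=1, E=0, F=0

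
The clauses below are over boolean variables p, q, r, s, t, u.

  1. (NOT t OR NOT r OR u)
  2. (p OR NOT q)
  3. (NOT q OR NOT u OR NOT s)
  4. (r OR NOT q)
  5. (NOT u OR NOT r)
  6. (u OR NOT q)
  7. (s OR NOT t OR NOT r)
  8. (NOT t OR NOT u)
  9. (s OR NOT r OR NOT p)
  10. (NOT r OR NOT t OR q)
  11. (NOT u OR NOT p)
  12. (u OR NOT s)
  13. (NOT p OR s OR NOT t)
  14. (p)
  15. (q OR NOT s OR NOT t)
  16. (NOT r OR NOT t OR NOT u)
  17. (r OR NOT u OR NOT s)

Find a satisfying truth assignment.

p = T  q = F  r = F  s = F  t = F  u = F

Check each clause:
  1. (NOT r OR u OR NOT t) — NOT t is true.
  2. (p OR NOT q) — p is true.
  3. (NOT u OR NOT s OR NOT q) — NOT u is true.
  4. (r OR NOT q) — NOT q is true.
  5. (NOT r OR NOT u) — NOT u is true.
  6. (NOT q OR u) — NOT q is true.
  7. (NOT t OR NOT r OR s) — NOT t is true.
  8. (NOT u OR NOT t) — NOT u is true.
  9. (NOT p OR s OR NOT r) — NOT r is true.
  10. (q OR NOT r OR NOT t) — NOT t is true.
  11. (NOT p OR NOT u) — NOT u is true.
  12. (NOT s OR u) — NOT s is true.
  13. (NOT t OR s OR NOT p) — NOT t is true.
  14. (p) — p is true.
  15. (NOT t OR NOT s OR q) — NOT t is true.
  16. (NOT r OR NOT u OR NOT t) — NOT u is true.
  17. (r OR NOT s OR NOT u) — NOT u is true.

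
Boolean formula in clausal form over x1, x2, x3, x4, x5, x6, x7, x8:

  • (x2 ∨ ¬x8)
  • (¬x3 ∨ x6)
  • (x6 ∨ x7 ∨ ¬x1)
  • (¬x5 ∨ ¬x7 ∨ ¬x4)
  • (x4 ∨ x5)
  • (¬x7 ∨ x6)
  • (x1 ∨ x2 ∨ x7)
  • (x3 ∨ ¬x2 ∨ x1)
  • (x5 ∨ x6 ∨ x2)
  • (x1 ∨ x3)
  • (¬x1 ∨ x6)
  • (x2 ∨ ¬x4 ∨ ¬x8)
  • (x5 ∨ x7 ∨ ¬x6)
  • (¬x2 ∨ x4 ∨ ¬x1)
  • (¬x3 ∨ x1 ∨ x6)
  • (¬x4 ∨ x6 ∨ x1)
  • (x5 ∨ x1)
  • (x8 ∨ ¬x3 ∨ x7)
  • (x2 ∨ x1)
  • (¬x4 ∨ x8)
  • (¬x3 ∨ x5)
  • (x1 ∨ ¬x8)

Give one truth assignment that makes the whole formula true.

x1=True, x2=True, x3=False, x4=True, x5=False, x6=True, x7=True, x8=True

Set x1 = True and propagate.
  then x6 is forced to True.
Set x2 = True and propagate.
  then x4 is forced to True.
  then x8 is forced to True.
The remaining clauses are satisfied by x3 = False, x5 = False, x7 = True.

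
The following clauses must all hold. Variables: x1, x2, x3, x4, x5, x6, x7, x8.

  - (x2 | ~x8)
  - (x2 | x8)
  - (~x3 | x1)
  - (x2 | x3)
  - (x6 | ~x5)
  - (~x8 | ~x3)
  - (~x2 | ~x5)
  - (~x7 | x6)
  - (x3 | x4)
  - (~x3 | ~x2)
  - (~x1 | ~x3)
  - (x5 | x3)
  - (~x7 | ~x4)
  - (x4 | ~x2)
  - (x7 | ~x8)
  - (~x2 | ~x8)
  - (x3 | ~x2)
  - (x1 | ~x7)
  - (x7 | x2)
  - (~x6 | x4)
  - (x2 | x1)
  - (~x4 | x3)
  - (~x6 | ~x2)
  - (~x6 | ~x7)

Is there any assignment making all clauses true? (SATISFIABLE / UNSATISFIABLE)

UNSATISFIABLE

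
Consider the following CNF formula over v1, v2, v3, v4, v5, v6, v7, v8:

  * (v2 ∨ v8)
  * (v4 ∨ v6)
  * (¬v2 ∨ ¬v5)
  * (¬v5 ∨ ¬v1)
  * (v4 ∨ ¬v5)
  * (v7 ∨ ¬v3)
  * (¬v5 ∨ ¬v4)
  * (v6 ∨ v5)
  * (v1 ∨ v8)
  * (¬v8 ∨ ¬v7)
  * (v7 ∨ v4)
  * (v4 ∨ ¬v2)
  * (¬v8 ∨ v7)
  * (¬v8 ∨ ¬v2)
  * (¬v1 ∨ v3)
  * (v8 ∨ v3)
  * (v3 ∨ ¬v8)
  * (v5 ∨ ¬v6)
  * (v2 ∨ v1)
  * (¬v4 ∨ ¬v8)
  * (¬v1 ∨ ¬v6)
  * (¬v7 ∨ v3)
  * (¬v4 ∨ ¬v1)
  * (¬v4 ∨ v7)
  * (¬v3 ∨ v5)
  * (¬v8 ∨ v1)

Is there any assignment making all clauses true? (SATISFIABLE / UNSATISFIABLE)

UNSATISFIABLE

v8 = True:
  propagation gives v7=False; an empty clause results — contradiction.
v8 = False:
  propagation gives v2=True, v5=False, v6=True; an empty clause results — contradiction.
Every branch closes, so no satisfying assignment exists.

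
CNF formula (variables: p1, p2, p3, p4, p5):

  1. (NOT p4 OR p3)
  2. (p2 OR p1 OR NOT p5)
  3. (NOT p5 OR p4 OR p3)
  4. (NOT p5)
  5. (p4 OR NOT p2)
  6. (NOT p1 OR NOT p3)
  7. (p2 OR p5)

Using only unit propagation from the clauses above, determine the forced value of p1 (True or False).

False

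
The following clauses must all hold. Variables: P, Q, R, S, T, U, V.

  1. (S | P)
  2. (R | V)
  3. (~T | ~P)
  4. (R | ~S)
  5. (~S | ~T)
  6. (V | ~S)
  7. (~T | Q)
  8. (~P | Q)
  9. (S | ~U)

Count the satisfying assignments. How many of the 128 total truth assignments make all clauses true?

Case analysis on S and P:
  S=T, P=T: remaining (Q,R,T,U,V) ∈ {(T,T,F,F,T); (T,T,F,T,T)} — 2.
  S=T, P=F: remaining (Q,R,T,U,V) ∈ {(F,T,F,F,T); (F,T,F,T,T); (T,T,F,F,T); (T,T,F,T,T)} — 4.
  S=F, P=T: remaining (Q,R,T,U,V) ∈ {(T,F,F,F,T); (T,T,F,F,F); (T,T,F,F,T)} — 3.
  S=F, P=F: a clause becomes empty — 0.
Total: 2 + 4 + 3 + 0 = 9.

9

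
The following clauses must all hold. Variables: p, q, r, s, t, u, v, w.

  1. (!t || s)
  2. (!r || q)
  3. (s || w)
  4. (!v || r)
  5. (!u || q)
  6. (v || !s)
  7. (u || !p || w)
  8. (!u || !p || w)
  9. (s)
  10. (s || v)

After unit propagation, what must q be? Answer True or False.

Unit clause (s) sets s = True.
In (!s || v), !s is now false; v must hold, so v = True.
(!v || r) with v = True leaves only r, so r = True.
In (!r || q), !r is now false; q must hold, so q = True.

True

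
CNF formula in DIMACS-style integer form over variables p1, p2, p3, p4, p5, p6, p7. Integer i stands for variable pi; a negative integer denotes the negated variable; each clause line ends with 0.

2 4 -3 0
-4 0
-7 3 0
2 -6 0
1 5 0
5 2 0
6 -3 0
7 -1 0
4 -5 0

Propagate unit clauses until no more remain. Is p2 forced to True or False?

True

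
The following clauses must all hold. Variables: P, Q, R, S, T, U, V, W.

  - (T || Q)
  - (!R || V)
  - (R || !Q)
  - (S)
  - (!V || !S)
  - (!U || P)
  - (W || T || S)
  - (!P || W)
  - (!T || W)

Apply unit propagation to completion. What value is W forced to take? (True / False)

(S) is a unit clause: S = True.
From (!S || !V) and S = True: V = False.
(!R || V): since V = False, the clause reduces to (!R). R = False.
(R || !Q) with R = False leaves only !Q, so Q = False.
In (T || Q), Q is now false; T must hold, so T = True.
From (W || !T) and T = True: W = True.

True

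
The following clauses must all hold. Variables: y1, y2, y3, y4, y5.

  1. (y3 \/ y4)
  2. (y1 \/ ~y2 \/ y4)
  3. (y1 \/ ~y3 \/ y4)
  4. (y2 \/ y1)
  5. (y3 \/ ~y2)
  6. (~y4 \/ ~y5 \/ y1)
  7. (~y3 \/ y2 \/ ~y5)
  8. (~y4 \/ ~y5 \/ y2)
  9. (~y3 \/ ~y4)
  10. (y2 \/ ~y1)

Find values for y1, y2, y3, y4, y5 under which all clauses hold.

Branch on y1: take y1 = True.
  then y2 is forced to True.
  then y3 is forced to True.
  then y4 is forced to False.
y5 is now unconstrained; take y5 = True.
Every clause has at least one true literal under this assignment.

y1 = T, y2 = T, y3 = T, y4 = F, y5 = T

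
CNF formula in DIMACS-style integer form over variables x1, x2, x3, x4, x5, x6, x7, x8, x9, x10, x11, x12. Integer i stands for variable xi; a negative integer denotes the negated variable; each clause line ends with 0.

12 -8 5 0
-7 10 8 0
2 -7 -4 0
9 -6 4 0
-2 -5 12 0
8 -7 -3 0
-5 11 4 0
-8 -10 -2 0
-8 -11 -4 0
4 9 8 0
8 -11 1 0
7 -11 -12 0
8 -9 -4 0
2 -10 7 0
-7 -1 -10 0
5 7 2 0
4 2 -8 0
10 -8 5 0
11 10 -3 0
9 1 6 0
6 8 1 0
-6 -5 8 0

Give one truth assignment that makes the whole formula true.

x1=F, x2=T, x3=F, x4=T, x5=F, x6=T, x7=T, x8=F, x9=F, x10=T, x11=F, x12=T

x3 occurs only negated in the remaining clauses — set x3 = False.
Branch on x1: take x1 = False.
Branch on x2: take x2 = True.
Set x4 = True and propagate.
For the remaining variables, x5 = False, x6 = True, x7 = True, x8 = False, x9 = False, x10 = True, x11 = False, x12 = True works.
Every clause has at least one true literal under this assignment.
Check each clause:
  1. (!x8 || x5 || x12) — !x8 is true.
  2. (x10 || x8 || !x7) — x10 is true.
  3. (!x4 || x2 || !x7) — x2 is true.
  4. (!x6 || x9 || x4) — x4 is true.
  5. (!x5 || x12 || !x2) — !x5 is true.
  6. (!x7 || x8 || !x3) — !x3 is true.
  7. (x11 || x4 || !x5) — x4 is true.
  8. (!x10 || !x2 || !x8) — !x8 is true.
  9. (!x8 || !x11 || !x4) — !x8 is true.
  10. (x9 || x4 || x8) — x4 is true.
  11. (x1 || x8 || !x11) — !x11 is true.
  12. (!x12 || !x11 || x7) — !x11 is true.
  13. (!x4 || !x9 || x8) — !x9 is true.
  14. (!x10 || x2 || x7) — x2 is true.
  15. (!x7 || !x1 || !x10) — !x1 is true.
  16. (x5 || x2 || x7) — x2 is true.
  17. (!x8 || x4 || x2) — !x8 is true.
  18. (!x8 || x10 || x5) — !x8 is true.
  19. (!x3 || x10 || x11) — x10 is true.
  20. (x6 || x1 || x9) — x6 is true.
  21. (x1 || x8 || x6) — x6 is true.
  22. (x8 || !x5 || !x6) — !x5 is true.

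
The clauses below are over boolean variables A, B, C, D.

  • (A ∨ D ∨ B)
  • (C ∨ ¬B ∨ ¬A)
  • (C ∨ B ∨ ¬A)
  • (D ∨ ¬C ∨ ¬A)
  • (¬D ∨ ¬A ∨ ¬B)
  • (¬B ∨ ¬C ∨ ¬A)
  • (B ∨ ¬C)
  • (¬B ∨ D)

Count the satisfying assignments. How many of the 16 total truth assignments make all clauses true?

3

The models are:
  A=0 B=0 C=0 D=1
  A=0 B=1 C=0 D=1
  A=0 B=1 C=1 D=1
That's 3 in total.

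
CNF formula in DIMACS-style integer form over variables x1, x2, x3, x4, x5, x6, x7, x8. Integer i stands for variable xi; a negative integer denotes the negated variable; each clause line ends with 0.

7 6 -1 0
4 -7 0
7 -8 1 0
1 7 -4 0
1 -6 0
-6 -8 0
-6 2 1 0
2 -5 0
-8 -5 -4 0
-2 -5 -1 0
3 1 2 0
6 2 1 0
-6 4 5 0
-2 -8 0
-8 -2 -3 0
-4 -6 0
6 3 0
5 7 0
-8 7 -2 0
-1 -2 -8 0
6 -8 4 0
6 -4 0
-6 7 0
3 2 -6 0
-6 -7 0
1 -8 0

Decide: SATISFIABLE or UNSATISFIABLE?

x8 occurs only negated in the remaining clauses — set x8 = False.
Try x1 = False.
  then x6 is forced to False.
  then x2 is forced to True.
  then x3 is forced to True.
  then x4 is forced to False.
  then x7 is forced to False.
  then x5 is forced to True.
Every clause has at least one true literal under this assignment.
So x1=False  x2=True  x3=True  x4=False  x5=True  x6=False  x7=False  x8=False is a satisfying assignment.

SATISFIABLE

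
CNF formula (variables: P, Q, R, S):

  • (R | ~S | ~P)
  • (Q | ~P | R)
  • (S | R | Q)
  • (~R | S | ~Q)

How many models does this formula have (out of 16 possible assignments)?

10

Case analysis on R and Q:
  R=T, Q=T: remaining (P,S) ∈ {(F,T); (T,T)} — 2.
  R=T, Q=F: remaining (P,S) ∈ {(F,F); (F,T); (T,F); (T,T)} — 4.
  R=F, Q=T: remaining (P,S) ∈ {(F,F); (F,T); (T,F)} — 3.
  R=F, Q=F: remaining (P,S) ∈ {(F,T)} — 1.
Total: 2 + 4 + 3 + 1 = 10.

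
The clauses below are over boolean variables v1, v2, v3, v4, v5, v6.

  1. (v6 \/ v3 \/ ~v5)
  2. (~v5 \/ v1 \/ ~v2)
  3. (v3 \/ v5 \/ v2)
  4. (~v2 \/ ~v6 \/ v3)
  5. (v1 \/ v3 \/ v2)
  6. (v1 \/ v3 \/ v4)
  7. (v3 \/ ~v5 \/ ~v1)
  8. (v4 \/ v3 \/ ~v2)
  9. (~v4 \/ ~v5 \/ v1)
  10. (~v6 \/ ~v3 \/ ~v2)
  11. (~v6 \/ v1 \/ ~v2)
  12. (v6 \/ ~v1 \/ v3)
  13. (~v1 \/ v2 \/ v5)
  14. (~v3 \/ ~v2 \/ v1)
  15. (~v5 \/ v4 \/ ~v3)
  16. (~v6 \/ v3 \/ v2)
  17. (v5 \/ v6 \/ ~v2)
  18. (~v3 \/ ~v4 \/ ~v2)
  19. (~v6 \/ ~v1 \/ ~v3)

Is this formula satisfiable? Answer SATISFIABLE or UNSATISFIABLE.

Try v1 = True.
Set v2 = False and propagate.
  then v5 is forced to True.
  then v3 is forced to True.
  then v4 is forced to True.
  then v6 is forced to False.
So v1=True, v2=False, v3=True, v4=True, v5=True, v6=False is a satisfying assignment.

SATISFIABLE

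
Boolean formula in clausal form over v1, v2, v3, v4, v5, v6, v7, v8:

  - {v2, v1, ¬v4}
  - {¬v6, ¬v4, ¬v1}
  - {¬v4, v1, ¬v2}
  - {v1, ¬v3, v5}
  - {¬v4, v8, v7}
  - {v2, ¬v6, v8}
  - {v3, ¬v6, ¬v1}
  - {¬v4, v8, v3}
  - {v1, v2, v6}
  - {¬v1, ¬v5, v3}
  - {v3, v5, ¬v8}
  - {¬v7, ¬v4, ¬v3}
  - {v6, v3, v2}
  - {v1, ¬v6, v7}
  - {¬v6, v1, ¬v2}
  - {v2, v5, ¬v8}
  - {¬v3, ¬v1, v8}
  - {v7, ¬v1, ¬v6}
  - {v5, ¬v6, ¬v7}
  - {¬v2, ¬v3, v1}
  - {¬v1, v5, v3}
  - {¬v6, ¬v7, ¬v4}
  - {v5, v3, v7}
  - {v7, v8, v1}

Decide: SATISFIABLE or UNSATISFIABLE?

SATISFIABLE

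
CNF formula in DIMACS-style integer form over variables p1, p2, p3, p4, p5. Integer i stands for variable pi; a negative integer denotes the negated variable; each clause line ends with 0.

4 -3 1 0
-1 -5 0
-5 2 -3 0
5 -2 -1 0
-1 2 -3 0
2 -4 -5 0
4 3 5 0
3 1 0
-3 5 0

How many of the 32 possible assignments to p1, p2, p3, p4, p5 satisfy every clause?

Satisfying assignments:
  p1=0 p2=1 p3=1 p4=1 p5=1
  p1=1 p2=0 p3=0 p4=1 p5=0
That's 2 in total.

2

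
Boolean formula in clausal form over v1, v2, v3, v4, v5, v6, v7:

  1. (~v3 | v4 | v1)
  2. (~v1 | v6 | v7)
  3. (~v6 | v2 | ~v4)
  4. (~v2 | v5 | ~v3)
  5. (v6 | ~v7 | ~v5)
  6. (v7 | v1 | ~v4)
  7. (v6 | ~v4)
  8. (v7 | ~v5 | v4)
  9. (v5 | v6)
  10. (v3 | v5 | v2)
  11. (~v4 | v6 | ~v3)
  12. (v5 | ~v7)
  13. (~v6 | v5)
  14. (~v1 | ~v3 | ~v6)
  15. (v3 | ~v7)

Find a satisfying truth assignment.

v1 = False, v2 = True, v3 = True, v4 = True, v5 = True, v6 = True, v7 = True

Check each clause:
  1. (v4 | v1 | ~v3) — v4 is true.
  2. (v6 | v7 | ~v1) — v6 is true.
  3. (v2 | ~v4 | ~v6) — v2 is true.
  4. (~v3 | ~v2 | v5) — v5 is true.
  5. (~v5 | ~v7 | v6) — v6 is true.
  6. (v7 | ~v4 | v1) — v7 is true.
  7. (~v4 | v6) — v6 is true.
  8. (~v5 | v7 | v4) — v4 is true.
  9. (v5 | v6) — v5 is true.
  10. (v3 | v2 | v5) — v2 is true.
  11. (~v4 | ~v3 | v6) — v6 is true.
  12. (~v7 | v5) — v5 is true.
  13. (v5 | ~v6) — v5 is true.
  14. (~v3 | ~v1 | ~v6) — ~v1 is true.
  15. (~v7 | v3) — v3 is true.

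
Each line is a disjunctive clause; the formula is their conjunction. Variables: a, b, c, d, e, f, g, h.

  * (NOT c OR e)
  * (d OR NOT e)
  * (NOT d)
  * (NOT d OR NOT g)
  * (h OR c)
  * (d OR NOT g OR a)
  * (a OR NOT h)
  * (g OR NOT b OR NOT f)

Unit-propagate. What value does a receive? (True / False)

True

Unit clause (NOT d) sets d = False.
In (d OR NOT e), d is now false; NOT e must hold, so e = False.
In (NOT c OR e), e is now false; NOT c must hold, so c = False.
(h OR c) with c = False leaves only h, so h = True.
(NOT h OR a): since h = True, the clause reduces to (a). a = True.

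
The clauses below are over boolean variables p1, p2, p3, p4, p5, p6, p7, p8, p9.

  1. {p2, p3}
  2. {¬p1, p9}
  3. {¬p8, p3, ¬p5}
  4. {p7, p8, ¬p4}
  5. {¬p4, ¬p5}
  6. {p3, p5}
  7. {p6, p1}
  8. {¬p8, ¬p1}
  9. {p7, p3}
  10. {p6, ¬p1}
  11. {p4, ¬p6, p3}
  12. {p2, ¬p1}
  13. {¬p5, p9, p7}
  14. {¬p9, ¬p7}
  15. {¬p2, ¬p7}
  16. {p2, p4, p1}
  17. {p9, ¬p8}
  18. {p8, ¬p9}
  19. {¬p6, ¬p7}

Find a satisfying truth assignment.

p3 occurs only positively in the remaining clauses — set p3 = True.
Try p1 = False.
  then p6 is forced to True.
  then p7 is forced to False.
Set p2 = True and propagate.
Try p4 = True.
  then p8 is forced to True.
  then p5 is forced to False.
  then p9 is forced to True.

p1=F  p2=T  p3=T  p4=T  p5=F  p6=T  p7=F  p8=T  p9=T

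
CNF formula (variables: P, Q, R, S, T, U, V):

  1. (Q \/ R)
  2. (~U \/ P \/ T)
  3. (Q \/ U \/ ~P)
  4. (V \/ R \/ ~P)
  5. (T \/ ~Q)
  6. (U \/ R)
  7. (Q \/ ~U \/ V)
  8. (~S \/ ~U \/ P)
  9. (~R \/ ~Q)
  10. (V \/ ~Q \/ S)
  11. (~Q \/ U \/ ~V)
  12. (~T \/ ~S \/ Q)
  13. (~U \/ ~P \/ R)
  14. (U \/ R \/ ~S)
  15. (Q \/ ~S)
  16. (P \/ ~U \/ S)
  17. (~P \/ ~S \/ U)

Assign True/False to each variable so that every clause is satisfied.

P=F  Q=F  R=T  S=F  T=F  U=F  V=F

Branch on P: take P = False.
Branch on Q: take Q = False.
  then R is forced to True.
  then S is forced to False.
  then U is forced to False.
T, V are now unconstrained; take T = False, V = False.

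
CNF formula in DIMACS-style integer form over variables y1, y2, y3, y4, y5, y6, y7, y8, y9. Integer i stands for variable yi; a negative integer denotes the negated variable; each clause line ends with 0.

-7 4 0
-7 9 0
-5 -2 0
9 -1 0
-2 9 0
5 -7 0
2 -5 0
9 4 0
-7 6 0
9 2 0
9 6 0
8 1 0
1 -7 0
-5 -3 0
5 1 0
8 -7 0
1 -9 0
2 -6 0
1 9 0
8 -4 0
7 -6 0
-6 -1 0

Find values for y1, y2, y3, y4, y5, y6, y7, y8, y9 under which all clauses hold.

y1=1, y2=0, y3=1, y4=1, y5=0, y6=0, y7=0, y8=1, y9=1

Check each clause:
  1. (y4 || !y7) — !y7 is true.
  2. (!y7 || y9) — y9 is true.
  3. (!y2 || !y5) — !y5 is true.
  4. (y9 || !y1) — y9 is true.
  5. (y9 || !y2) — y9 is true.
  6. (y5 || !y7) — !y7 is true.
  7. (y2 || !y5) — !y5 is true.
  8. (y4 || y9) — y9 is true.
  9. (!y7 || y6) — !y7 is true.
  10. (y9 || y2) — y9 is true.
  11. (y9 || y6) — y9 is true.
  12. (y8 || y1) — y8 is true.
  13. (!y7 || y1) — y1 is true.
  14. (!y3 || !y5) — !y5 is true.
  15. (y5 || y1) — y1 is true.
  16. (!y7 || y8) — y8 is true.
  17. (!y9 || y1) — y1 is true.
  18. (y2 || !y6) — !y6 is true.
  19. (y1 || y9) — y1 is true.
  20. (y8 || !y4) — y8 is true.
  21. (y7 || !y6) — !y6 is true.
  22. (!y6 || !y1) — !y6 is true.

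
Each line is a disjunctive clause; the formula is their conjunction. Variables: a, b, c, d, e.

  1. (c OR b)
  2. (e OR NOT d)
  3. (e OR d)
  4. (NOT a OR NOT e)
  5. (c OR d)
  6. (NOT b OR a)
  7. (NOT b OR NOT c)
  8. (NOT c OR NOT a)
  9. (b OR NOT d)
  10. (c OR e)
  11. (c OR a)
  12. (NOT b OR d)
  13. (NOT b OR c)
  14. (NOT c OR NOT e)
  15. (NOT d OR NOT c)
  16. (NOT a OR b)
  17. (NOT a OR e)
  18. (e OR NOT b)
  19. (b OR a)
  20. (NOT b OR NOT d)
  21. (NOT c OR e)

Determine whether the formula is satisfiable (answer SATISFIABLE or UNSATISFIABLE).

UNSATISFIABLE

b = True:
  propagation gives a=True, e=False; an empty clause results — contradiction.
b = False:
  propagation gives c=True, a=False; an empty clause results — contradiction.
Every branch closes, so no satisfying assignment exists.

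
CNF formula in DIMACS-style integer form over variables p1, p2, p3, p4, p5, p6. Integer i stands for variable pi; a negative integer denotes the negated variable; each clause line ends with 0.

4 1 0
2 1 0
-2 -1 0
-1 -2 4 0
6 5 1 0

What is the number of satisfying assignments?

22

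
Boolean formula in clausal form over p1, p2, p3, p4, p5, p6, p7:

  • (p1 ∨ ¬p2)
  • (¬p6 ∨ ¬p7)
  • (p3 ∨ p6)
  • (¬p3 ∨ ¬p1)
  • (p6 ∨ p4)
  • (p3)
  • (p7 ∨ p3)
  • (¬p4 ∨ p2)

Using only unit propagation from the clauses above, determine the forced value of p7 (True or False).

Unit clause (p3) sets p3 = True.
From (¬p1 ∨ ¬p3) and p3 = True: p1 = False.
In (p1 ∨ ¬p2), p1 is now false; ¬p2 must hold, so p2 = False.
(¬p4 ∨ p2) with p2 = False leaves only ¬p4, so p4 = False.
From (p4 ∨ p6) and p4 = False: p6 = True.
(¬p6 ∨ ¬p7) with p6 = True leaves only ¬p7, so p7 = False.

False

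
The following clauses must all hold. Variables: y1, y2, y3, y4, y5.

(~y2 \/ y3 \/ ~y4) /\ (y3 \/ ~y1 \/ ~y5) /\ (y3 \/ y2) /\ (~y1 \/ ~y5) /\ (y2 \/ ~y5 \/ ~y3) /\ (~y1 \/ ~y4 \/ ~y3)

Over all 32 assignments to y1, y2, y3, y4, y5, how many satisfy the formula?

Case analysis on y3 and y1:
  y3=1, y1=1: remaining (y2,y4,y5) ∈ {(0,0,0); (1,0,0)} — 2.
  y3=1, y1=0: y4 free; 3 ways for (y2,y5) × 2^1 = 6.
  y3=0, y1=1: remaining (y2,y4,y5) ∈ {(1,0,0)} — 1.
  y3=0, y1=0: remaining (y2,y4,y5) ∈ {(1,0,0); (1,0,1)} — 2.
Total: 2 + 6 + 1 + 2 = 11.

11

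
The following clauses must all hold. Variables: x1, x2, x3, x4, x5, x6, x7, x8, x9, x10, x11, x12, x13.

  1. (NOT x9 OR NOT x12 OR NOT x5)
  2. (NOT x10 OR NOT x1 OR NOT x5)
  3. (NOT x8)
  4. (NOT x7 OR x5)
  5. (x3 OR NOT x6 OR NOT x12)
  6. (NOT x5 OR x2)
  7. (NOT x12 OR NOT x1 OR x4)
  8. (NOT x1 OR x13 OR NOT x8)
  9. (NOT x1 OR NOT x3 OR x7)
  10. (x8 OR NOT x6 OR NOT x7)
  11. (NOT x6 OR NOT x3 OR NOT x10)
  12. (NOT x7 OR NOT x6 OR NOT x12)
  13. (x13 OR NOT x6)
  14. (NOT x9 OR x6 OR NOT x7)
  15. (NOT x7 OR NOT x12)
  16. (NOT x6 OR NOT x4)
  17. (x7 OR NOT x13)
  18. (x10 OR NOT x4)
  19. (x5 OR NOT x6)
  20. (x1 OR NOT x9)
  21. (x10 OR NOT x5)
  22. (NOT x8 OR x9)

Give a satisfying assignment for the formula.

The clause (NOT x8) is unit: x8 must be False.
x2 occurs only positively in the remaining clauses — set x2 = True.
Pure literal: x9 appears only negated; assign x9 = False.
Set x1 = False and propagate.
For the remaining variables, x3 = False, x4 = True, x5 = True, x6 = False, x7 = True, x10 = True, x11 = False, x12 = False, x13 = True works.

x1=F, x2=T, x3=F, x4=T, x5=T, x6=F, x7=T, x8=F, x9=F, x10=T, x11=F, x12=F, x13=T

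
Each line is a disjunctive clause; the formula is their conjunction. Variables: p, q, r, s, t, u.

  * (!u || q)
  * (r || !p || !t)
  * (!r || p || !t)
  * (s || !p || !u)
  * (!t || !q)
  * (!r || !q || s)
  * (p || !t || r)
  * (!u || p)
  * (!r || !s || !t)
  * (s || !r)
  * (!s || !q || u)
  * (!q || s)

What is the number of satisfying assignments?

Satisfying assignments:
  p=0 q=0 r=0 s=0 t=0 u=0
  p=0 q=0 r=0 s=1 t=0 u=0
  p=0 q=0 r=1 s=1 t=0 u=0
  p=1 q=0 r=0 s=0 t=0 u=0
  p=1 q=0 r=0 s=1 t=0 u=0
  p=1 q=0 r=1 s=1 t=0 u=0
  p=1 q=1 r=0 s=1 t=0 u=1
  p=1 q=1 r=1 s=1 t=0 u=1
That's 8 in total.

8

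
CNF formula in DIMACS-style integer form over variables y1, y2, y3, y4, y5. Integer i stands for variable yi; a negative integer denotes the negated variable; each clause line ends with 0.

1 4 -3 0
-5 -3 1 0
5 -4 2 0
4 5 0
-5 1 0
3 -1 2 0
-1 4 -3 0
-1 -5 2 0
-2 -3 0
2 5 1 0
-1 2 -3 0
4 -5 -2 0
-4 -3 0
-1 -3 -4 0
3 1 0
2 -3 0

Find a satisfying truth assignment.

Branch on y1: take y1 = True.
Try y2 = True.
  then y3 is forced to False.
Branch on y4: take y4 = True.
y5 is now unconstrained; take y5 = False.
Every clause has at least one true literal under this assignment.

y1=T  y2=T  y3=F  y4=T  y5=F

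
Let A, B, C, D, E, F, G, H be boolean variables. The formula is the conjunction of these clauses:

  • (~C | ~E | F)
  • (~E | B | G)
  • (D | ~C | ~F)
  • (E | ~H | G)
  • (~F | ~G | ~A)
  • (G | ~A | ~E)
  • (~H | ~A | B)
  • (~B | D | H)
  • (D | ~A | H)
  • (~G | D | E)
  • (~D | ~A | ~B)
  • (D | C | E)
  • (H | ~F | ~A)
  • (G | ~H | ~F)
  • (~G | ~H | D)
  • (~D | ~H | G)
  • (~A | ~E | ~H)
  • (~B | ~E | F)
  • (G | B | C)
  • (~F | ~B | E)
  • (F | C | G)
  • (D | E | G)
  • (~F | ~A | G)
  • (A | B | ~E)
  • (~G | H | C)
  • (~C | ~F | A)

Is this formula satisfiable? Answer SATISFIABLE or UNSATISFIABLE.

SATISFIABLE

Branch on A: take A = False.
Try B = False.
  then E is forced to False.
Set C = True and propagate.
  then F is forced to False.
The remaining clauses are satisfied by D = True, G = True, H = False.
Every clause has at least one true literal under this assignment.
So A = False, B = False, C = True, D = True, E = False, F = False, G = True, H = False is a satisfying assignment.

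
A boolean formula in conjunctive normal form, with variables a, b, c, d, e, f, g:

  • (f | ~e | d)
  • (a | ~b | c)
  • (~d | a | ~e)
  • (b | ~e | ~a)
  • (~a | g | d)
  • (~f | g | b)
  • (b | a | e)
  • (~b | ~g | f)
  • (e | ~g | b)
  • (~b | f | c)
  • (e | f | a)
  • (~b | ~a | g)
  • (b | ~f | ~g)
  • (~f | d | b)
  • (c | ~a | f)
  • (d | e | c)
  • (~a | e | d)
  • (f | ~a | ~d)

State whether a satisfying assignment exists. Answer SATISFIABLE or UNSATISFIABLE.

c occurs only positively in the remaining clauses — set c = True.
Try a = False.
Try b = True.
For the remaining variables, d = False, e = False, f = True, g = True works.
So a = False, b = True, c = True, d = False, e = False, f = True, g = True is a satisfying assignment.

SATISFIABLE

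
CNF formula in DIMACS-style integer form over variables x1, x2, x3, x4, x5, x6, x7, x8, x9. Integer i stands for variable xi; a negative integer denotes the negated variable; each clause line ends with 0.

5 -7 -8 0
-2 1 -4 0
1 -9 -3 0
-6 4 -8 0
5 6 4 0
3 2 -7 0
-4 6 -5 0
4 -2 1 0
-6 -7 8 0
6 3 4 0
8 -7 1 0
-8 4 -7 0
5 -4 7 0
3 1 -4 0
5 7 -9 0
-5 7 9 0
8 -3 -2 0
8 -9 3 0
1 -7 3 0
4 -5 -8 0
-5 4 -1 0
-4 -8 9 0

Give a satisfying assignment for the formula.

x1 = True  x2 = True  x3 = True  x4 = True  x5 = True  x6 = True  x7 = True  x8 = True  x9 = True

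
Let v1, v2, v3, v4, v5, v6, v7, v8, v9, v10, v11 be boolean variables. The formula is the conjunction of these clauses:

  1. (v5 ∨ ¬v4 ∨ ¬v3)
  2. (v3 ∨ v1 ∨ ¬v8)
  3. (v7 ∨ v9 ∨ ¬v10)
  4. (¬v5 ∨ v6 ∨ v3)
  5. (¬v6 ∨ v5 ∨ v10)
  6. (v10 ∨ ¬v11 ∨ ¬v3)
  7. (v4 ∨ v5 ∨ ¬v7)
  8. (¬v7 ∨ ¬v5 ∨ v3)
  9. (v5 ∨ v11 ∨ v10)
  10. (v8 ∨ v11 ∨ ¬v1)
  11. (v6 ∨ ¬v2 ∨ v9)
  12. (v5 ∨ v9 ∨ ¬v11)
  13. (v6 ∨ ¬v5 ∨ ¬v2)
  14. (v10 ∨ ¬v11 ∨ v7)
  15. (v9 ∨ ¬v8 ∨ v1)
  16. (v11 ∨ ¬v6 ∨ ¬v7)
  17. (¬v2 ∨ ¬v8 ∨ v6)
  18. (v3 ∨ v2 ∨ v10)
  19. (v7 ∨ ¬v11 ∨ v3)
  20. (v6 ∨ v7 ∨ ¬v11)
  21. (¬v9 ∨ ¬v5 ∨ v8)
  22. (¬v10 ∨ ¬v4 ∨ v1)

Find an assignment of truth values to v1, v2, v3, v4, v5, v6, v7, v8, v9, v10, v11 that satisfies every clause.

Branch on v1: take v1 = True.
For the remaining variables, v2 = False, v3 = True, v4 = True, v5 = True, v6 = False, v7 = True, v8 = True, v9 = False, v10 = True, v11 = True works.
Every clause has at least one true literal under this assignment.

v1=1, v2=0, v3=1, v4=1, v5=1, v6=0, v7=1, v8=1, v9=0, v10=1, v11=1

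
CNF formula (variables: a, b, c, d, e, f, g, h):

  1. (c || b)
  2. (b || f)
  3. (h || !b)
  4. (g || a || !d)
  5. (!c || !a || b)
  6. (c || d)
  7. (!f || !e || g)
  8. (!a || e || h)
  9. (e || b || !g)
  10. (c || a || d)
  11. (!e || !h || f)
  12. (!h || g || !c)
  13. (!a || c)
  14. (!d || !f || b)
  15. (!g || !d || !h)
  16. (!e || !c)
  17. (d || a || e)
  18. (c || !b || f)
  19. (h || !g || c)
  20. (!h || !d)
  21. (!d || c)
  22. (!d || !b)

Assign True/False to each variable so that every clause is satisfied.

a = T, b = T, c = T, d = F, e = F, f = T, g = T, h = T

Try a = True.
  then c is forced to True.
  then b is forced to True.
  then h is forced to True.
  then g is forced to True.
  then d is forced to False.
  then e is forced to False.
f is now unconstrained; take f = True.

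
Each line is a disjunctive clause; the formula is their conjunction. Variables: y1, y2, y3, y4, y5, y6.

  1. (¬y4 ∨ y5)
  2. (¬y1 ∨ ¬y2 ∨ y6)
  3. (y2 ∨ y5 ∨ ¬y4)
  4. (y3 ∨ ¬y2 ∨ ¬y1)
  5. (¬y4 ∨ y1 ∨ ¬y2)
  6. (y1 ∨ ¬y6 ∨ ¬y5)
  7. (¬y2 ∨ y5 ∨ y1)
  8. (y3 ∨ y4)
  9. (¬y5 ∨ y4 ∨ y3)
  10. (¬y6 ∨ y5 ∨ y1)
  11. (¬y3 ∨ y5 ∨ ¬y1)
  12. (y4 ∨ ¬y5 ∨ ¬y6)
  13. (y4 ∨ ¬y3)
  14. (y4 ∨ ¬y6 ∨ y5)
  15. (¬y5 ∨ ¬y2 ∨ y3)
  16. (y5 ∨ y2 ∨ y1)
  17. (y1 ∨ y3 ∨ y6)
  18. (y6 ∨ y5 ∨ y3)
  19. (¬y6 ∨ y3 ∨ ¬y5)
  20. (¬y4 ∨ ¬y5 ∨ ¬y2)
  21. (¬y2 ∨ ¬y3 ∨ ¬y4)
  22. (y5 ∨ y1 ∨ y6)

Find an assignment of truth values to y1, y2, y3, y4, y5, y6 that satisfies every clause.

Try y1 = True.
The remaining clauses are satisfied by y2 = False, y3 = True, y4 = True, y5 = True, y6 = False.
Check each clause:
  1. (y5 ∨ ¬y4) — y5 is true.
  2. (¬y1 ∨ y6 ∨ ¬y2) — ¬y2 is true.
  3. (y2 ∨ y5 ∨ ¬y4) — y5 is true.
  4. (¬y1 ∨ y3 ∨ ¬y2) — y3 is true.
  5. (¬y4 ∨ y1 ∨ ¬y2) — y1 is true.
  6. (¬y6 ∨ y1 ∨ ¬y5) — y1 is true.
  7. (¬y2 ∨ y5 ∨ y1) — y1 is true.
  8. (y3 ∨ y4) — y3 is true.
  9. (y4 ∨ y3 ∨ ¬y5) — y3 is true.
  10. (y5 ∨ ¬y6 ∨ y1) — y1 is true.
  11. (y5 ∨ ¬y3 ∨ ¬y1) — y5 is true.
  12. (¬y6 ∨ ¬y5 ∨ y4) — ¬y6 is true.
  13. (¬y3 ∨ y4) — y4 is true.
  14. (¬y6 ∨ y4 ∨ y5) — ¬y6 is true.
  15. (¬y2 ∨ ¬y5 ∨ y3) — y3 is true.
  16. (y1 ∨ y2 ∨ y5) — y1 is true.
  17. (y3 ∨ y6 ∨ y1) — y1 is true.
  18. (y3 ∨ y5 ∨ y6) — y3 is true.
  19. (¬y5 ∨ y3 ∨ ¬y6) — y3 is true.
  20. (¬y4 ∨ ¬y2 ∨ ¬y5) — ¬y2 is true.
  21. (¬y4 ∨ ¬y3 ∨ ¬y2) — ¬y2 is true.
  22. (y6 ∨ y5 ∨ y1) — y1 is true.

y1 = 1, y2 = 0, y3 = 1, y4 = 1, y5 = 1, y6 = 0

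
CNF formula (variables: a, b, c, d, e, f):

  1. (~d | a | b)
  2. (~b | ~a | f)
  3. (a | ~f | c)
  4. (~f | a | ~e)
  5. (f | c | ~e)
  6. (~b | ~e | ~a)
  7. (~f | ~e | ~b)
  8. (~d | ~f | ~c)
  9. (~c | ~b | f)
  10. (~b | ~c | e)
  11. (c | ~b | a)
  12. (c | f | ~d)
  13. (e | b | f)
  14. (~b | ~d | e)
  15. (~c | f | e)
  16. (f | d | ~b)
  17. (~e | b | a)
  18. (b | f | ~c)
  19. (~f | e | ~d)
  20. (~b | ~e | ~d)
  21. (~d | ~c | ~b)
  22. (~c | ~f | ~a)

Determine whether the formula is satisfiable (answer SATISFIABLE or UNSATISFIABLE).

SATISFIABLE

Set a = True and propagate.
Set b = False and propagate.
Set c = False and propagate.
For the remaining variables, d = True, e = True, f = True works.
Every clause has at least one true literal under this assignment.
So a=T, b=F, c=F, d=T, e=T, f=T is a satisfying assignment.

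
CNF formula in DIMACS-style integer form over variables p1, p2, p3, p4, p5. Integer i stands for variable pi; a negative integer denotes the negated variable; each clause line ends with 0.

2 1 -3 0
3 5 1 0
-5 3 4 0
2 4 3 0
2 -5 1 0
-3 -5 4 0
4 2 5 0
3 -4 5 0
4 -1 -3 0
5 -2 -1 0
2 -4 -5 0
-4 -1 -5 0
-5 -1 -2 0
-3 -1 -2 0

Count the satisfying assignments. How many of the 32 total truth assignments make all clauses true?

5

The models are:
  p1=F p2=T p3=F p4=T p5=T
  p1=F p2=T p3=T p4=F p5=F
  p1=F p2=T p3=T p4=T p5=F
  p1=F p2=T p3=T p4=T p5=T
  p1=T p2=F p3=T p4=T p5=F
That's 5 in total.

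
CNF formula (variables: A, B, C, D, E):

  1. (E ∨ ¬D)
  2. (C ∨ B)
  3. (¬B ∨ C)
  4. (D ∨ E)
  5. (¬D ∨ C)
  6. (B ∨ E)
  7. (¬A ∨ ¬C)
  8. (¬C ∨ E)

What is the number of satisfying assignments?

The models are:
  A=F B=F C=T D=F E=T
  A=F B=F C=T D=T E=T
  A=F B=T C=T D=F E=T
  A=F B=T C=T D=T E=T
That's 4 in total.

4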